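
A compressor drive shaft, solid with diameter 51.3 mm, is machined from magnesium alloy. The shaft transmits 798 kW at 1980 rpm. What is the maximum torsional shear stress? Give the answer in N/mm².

145 N/mm²

ω = 2π·1980/60 = 207.3 rad/s, so T = P/ω = 798×10³ / 207.3 = 3849 N·m.
J = πd⁴/32 = π(0.0513)⁴/32 = 6.799×10^-7 m⁴.
τ_max = T·r/J = 3849 × 0.0256 / 6.799×10^-7 = 1.452×10^8 Pa.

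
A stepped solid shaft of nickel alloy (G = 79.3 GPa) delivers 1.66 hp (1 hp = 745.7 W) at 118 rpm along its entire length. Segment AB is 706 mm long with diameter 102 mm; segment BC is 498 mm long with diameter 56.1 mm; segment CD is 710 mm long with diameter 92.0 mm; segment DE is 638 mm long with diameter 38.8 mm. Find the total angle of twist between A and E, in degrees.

ω = 2π·118/60 = 12.36 rad/s, so T = P/ω = 1.66×745.7 / 12.36 = 100.2 N·m.
J_AB = π(0.102)⁴/32 = 1.06×10^-5 m⁴; J_BC = π(0.0561)⁴/32 = 9.72×10^-7 m⁴; J_CD = π(0.0920)⁴/32 = 7.03×10^-6 m⁴; J_DE = π(0.0388)⁴/32 = 2.22×10^-7 m⁴.
θ = (T/G)·Σ L_i/J_i = (100.2/79.3×10⁹)·(0.706/1.06×10^-5 + 0.498/9.72×10^-7 + 0.710/7.03×10^-6 + 0.638/2.22×10^-7) = 4.481×10^-3 rad.

0.257°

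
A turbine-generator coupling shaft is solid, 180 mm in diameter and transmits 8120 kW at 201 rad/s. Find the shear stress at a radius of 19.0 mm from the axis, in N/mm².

7.45 N/mm²

ω = 201 rad/s, so T = P/ω = 8120×10³ / 201.0 = 40400 N·m.
J = πd⁴/32 = π(0.180)⁴/32 = 1.031×10^-4 m⁴.
Shear stress varies linearly with radius: τ = T·r/J = 40400 × 0.0190 / 1.031×10^-4 = 7.448×10^6 Pa.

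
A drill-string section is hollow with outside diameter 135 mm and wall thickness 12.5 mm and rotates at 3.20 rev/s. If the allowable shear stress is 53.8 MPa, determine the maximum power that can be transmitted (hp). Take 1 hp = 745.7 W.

392 hp

J = π(d_o⁴ − d_i⁴)/32 = π(0.135⁴ − 0.110⁴)/32 = 1.824×10^-5 m⁴.
T_max = τ_allow·J/r = 5.38×10^7 × 1.824×10^-5 / 0.0675 = 14530 N·m.
ω = 2π·3.20 = 20.11 rad/s, so P_max = T_max·ω = 2.922×10^5 W.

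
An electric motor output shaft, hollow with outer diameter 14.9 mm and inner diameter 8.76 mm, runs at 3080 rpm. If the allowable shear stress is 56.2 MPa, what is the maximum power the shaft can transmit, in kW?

J = π(d_o⁴ − d_i⁴)/32 = π(0.0149⁴ − 0.00876⁴)/32 = 4.261×10^-9 m⁴.
T_max = τ_allow·J/r = 5.62×10^7 × 4.261×10^-9 / 0.00745 = 32.14 N·m.
ω = 2π·3080/60 = 322.5 rad/s, so P_max = T_max·ω = 1.037×10^4 W.

10.4 kW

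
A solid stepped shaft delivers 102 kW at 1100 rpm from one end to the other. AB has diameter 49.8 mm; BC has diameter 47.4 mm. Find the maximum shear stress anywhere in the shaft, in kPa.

42300 kPa

ω = 2π·1100/60 = 115.2 rad/s, so T = P/ω = 102×10³ / 115.2 = 885.5 N·m.
Under the same torque, τ_max = 16T/(πd³) is largest where d is smallest — segment BC (d = 47.4 mm).
τ_max = 16·885.5/(π·(0.0474)³) = 4.235×10^7 Pa.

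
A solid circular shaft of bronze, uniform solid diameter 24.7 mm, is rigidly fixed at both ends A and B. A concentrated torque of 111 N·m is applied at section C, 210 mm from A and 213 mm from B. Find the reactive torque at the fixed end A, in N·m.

With uniform GJ and both ends fixed, compatibility θ_AC = θ_CB gives T_A·a = T_B·b, together with T_A + T_B = T₀.
T_A = T₀·b/(a+b) = 111.0·213/423.0 = 55.89 N·m; T_B = 55.11 N·m.

55.9 N·m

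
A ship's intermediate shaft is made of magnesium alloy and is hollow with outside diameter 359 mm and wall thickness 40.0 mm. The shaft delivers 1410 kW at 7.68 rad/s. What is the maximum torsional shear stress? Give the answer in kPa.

31800 kPa

ω = 7.68 rad/s, so T = P/ω = 1410×10³ / 7.680 = 183600 N·m.
J = π(d_o⁴ − d_i⁴)/32 = π(0.359⁴ − 0.279⁴)/32 = 1.036×10^-3 m⁴.
τ_max = T·r/J = 183600 × 0.179 / 1.036×10^-3 = 3.181×10^7 Pa.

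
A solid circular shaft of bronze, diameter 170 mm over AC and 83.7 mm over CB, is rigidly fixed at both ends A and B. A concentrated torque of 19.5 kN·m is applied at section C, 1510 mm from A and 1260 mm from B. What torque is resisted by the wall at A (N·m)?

18200 N·m

Compatibility: T_A·a/J_AC = T_B·b/J_CB with T_A + T_B = T₀.
J_AC = 8.20×10^-5 m⁴, J_CB = 4.82×10^-6 m⁴, so T_A = T₀·(J_AC/a)/((J_AC/a)+(J_CB/b)) = 18220 N·m, T_B = 1283 N·m.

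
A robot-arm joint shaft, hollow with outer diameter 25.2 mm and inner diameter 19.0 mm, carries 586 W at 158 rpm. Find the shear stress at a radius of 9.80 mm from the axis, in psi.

ω = 2π·158/60 = 16.55 rad/s, so T = P/ω = 586 / 16.55 = 35.42 N·m.
J = π(d_o⁴ − d_i⁴)/32 = π(0.0252⁴ − 0.0190⁴)/32 = 2.680×10^-8 m⁴.
Shear stress varies linearly with radius: τ = T·r/J = 35.42 × 0.00980 / 2.680×10^-8 = 1.295×10^7 Pa.

1880 psi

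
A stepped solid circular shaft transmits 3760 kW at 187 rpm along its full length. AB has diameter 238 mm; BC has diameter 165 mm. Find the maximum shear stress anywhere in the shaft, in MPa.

218 MPa

ω = 2π·187/60 = 19.58 rad/s, so T = P/ω = 3760×10³ / 19.58 = 192000 N·m.
Under the same torque, τ_max = 16T/(πd³) is largest where d is smallest — segment BC (d = 165 mm).
τ_max = 16·192000/(π·(0.165)³) = 2.177×10^8 Pa.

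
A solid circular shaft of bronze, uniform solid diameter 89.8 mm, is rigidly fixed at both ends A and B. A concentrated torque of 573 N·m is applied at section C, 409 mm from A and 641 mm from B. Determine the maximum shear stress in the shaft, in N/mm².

With uniform GJ and both ends fixed, compatibility θ_AC = θ_CB gives T_A·a = T_B·b, together with T_A + T_B = T₀.
T_A = T₀·b/(a+b) = 573.0·641/1050 = 349.8 N·m; T_B = 223.2 N·m.
τ in each portion: τ_AC = 2.46×10^6 Pa, τ_CB = 1.57×10^6 Pa; maximum is in AC.
τ_max = T_AC·r/J = 349.8·0.0449/6.38×10^-6 = 2.460×10^6 Pa.

2.46 N/mm²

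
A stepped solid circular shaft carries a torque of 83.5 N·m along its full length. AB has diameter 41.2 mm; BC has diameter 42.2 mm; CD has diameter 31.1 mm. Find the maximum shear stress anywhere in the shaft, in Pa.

1.41e7 Pa

Under the same torque, τ_max = 16T/(πd³) is largest where d is smallest — segment CD (d = 31.1 mm).
τ_max = 16·83.50/(π·(0.0311)³) = 1.414×10^7 Pa.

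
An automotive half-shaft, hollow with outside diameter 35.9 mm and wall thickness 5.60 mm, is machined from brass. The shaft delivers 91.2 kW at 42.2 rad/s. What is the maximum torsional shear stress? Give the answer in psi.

ω = 42.2 rad/s, so T = P/ω = 91.2×10³ / 42.20 = 2161 N·m.
J = π(d_o⁴ − d_i⁴)/32 = π(0.0359⁴ − 0.0247⁴)/32 = 1.265×10^-7 m⁴.
τ_max = T·r/J = 2161 × 0.0180 / 1.265×10^-7 = 3.066×10^8 Pa.

44500 psi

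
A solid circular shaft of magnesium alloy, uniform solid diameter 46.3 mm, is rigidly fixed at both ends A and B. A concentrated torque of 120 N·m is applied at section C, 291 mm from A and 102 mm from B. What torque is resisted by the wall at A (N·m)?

With uniform GJ and both ends fixed, compatibility θ_AC = θ_CB gives T_A·a = T_B·b, together with T_A + T_B = T₀.
T_A = T₀·b/(a+b) = 120.0·102/393.0 = 31.15 N·m; T_B = 88.85 N·m.

31.1 N·m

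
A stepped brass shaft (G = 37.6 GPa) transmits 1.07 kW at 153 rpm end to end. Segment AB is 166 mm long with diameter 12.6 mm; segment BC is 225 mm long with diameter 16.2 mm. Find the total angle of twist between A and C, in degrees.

ω = 2π·153/60 = 16.02 rad/s, so T = P/ω = 1.07×10³ / 16.02 = 66.78 N·m.
J_AB = π(0.0126)⁴/32 = 2.47×10^-9 m⁴; J_BC = π(0.0162)⁴/32 = 6.76×10^-9 m⁴.
θ = (T/G)·Σ L_i/J_i = (66.78/37.6×10⁹)·(0.166/2.47×10^-9 + 0.225/6.76×10^-9) = 0.1783 rad.

10.2°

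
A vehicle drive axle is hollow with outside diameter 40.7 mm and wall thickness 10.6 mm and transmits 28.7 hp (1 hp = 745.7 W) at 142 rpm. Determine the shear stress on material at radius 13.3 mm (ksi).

10.9 ksi

ω = 2π·142/60 = 14.87 rad/s, so T = P/ω = 28.7×745.7 / 14.87 = 1439 N·m.
J = π(d_o⁴ − d_i⁴)/32 = π(0.0407⁴ − 0.0195⁴)/32 = 2.552×10^-7 m⁴.
Shear stress varies linearly with radius: τ = T·r/J = 1439 × 0.0133 / 2.552×10^-7 = 7.501×10^7 Pa.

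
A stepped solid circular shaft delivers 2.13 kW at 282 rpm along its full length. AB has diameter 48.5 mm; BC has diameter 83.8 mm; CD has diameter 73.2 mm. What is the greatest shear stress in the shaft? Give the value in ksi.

0.467 ksi

ω = 2π·282/60 = 29.53 rad/s, so T = P/ω = 2.13×10³ / 29.53 = 72.13 N·m.
Under the same torque, τ_max = 16T/(πd³) is largest where d is smallest — segment AB (d = 48.5 mm).
τ_max = 16·72.13/(π·(0.0485)³) = 3.220×10^6 Pa.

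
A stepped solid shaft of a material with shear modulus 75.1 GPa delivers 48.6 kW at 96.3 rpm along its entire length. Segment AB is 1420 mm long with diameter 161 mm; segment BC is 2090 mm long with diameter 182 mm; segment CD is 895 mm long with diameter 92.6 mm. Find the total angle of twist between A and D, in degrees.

ω = 2π·96.3/60 = 10.08 rad/s, so T = P/ω = 48.6×10³ / 10.08 = 4819 N·m.
J_AB = π(0.161)⁴/32 = 6.60×10^-5 m⁴; J_BC = π(0.182)⁴/32 = 1.08×10^-4 m⁴; J_CD = π(0.0926)⁴/32 = 7.22×10^-6 m⁴.
θ = (T/G)·Σ L_i/J_i = (4819/75.1×10⁹)·(1.42/6.60×10^-5 + 2.09/1.08×10^-4 + 0.895/7.22×10^-6) = 0.01058 rad.

0.606°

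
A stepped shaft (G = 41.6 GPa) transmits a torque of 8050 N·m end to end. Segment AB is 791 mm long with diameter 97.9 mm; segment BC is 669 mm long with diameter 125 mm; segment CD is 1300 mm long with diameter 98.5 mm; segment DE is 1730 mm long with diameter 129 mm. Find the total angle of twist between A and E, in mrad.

61.9 mrad

J_AB = π(0.0979)⁴/32 = 9.02×10^-6 m⁴; J_BC = π(0.125)⁴/32 = 2.40×10^-5 m⁴; J_CD = π(0.0985)⁴/32 = 9.24×10^-6 m⁴; J_DE = π(0.129)⁴/32 = 2.72×10^-5 m⁴.
θ = (T/G)·Σ L_i/J_i = (8050/41.6×10⁹)·(0.791/9.02×10^-6 + 0.669/2.40×10^-5 + 1.30/9.24×10^-6 + 1.73/2.72×10^-5) = 0.06191 rad.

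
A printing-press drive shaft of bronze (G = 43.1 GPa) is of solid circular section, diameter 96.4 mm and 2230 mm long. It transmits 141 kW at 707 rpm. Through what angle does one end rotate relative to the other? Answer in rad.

0.0116 rad

ω = 2π·707/60 = 74.04 rad/s, so T = P/ω = 141×10³ / 74.04 = 1904 N·m.
J = πd⁴/32 = π(0.0964)⁴/32 = 8.478×10^-6 m⁴.
θ = T·L/(G·J) = 1904 × 2.23 / (43.1×10⁹ × 8.478×10^-6) = 0.01162 rad.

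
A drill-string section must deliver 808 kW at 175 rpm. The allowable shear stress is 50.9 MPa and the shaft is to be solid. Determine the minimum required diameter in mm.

ω = 2π·175/60 = 18.33 rad/s, so T = P/ω = 808×10³ / 18.33 = 44090 N·m.
For a solid shaft τ_max = 16T/(πd³), so d = (16T/(π τ_allow))^(1/3) = (16·44090/(π·5.09×10^7))^(1/3) = 0.1640 m.

164 mm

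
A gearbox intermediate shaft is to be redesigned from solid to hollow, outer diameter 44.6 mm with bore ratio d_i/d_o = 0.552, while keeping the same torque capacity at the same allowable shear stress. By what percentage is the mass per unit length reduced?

25.8 %

Equal τ_max and T ⇒ the solid shaft needs d_s³ = d_o³(1−k⁴), so d_s = 44.6·(1−0.552⁴)^(1/3) = 43.17 mm.
Area ratio A_h/A_s = d_o²(1−k²)/d_s² = (1−k²)/(1−k⁴)^(2/3) = 0.7420.
Mass saving = 1 − 0.7420 = 25.8 %.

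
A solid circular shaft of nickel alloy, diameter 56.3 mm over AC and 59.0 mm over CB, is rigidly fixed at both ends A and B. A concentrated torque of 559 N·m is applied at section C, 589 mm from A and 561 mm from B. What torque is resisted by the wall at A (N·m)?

247 N·m

Compatibility: T_A·a/J_AC = T_B·b/J_CB with T_A + T_B = T₀.
J_AC = 9.86×10^-7 m⁴, J_CB = 1.19×10^-6 m⁴, so T_A = T₀·(J_AC/a)/((J_AC/a)+(J_CB/b)) = 246.7 N·m, T_B = 312.3 N·m.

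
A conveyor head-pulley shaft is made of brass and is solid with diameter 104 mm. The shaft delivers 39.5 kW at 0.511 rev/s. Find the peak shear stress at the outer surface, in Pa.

ω = 2π·0.511 = 3.211 rad/s, so T = P/ω = 39.5×10³ / 3.211 = 12300 N·m.
J = πd⁴/32 = π(0.104)⁴/32 = 1.149×10^-5 m⁴.
τ_max = T·r/J = 12300 × 0.0520 / 1.149×10^-5 = 5.570×10^7 Pa.

5.57e7 Pa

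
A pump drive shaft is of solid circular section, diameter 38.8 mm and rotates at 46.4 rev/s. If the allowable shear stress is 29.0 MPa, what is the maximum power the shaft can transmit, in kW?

J = πd⁴/32 = π(0.0388)⁴/32 = 2.225×10^-7 m⁴.
T_max = τ_allow·J/r = 2.90×10^7 × 2.225×10^-7 / 0.0194 = 332.6 N·m.
ω = 2π·46.4 = 291.5 rad/s, so P_max = T_max·ω = 9.697×10^4 W.

97.0 kW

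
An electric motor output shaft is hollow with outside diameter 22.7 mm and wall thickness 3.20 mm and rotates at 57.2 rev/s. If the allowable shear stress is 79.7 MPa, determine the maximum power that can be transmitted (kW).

J = π(d_o⁴ − d_i⁴)/32 = π(0.0227⁴ − 0.0163⁴)/32 = 1.914×10^-8 m⁴.
T_max = τ_allow·J/r = 7.97×10^7 × 1.914×10^-8 / 0.0113 = 134.4 N·m.
ω = 2π·57.2 = 359.4 rad/s, so P_max = T_max·ω = 4.830×10^4 W.

48.3 kW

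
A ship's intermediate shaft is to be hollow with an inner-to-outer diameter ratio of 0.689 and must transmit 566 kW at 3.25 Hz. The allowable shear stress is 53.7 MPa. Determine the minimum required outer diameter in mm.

ω = 2π·3.25 = 20.42 rad/s, so T = P/ω = 566×10³ / 20.42 = 27720 N·m.
For a hollow shaft with d_i/d_o = 0.689: τ_max = 16T/(π d_o³ (1−k⁴)), so d_o = [16T/(π τ_allow (1−k⁴))]^(1/3) = [16·27720/(π·5.37×10^7·0.7746)]^(1/3) = 0.1503 m.

150 mm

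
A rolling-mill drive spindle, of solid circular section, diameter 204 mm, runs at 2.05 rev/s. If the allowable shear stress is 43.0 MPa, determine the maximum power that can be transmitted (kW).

J = πd⁴/32 = π(0.204)⁴/32 = 1.700×10^-4 m⁴.
T_max = τ_allow·J/r = 4.30×10^7 × 1.700×10^-4 / 0.102 = 71680 N·m.
ω = 2π·2.05 = 12.88 rad/s, so P_max = T_max·ω = 9.233×10^5 W.

923 kW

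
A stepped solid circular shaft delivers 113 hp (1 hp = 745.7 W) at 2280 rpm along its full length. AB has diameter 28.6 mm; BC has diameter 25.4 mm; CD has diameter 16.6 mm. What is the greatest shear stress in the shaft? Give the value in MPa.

393 MPa

ω = 2π·2280/60 = 238.8 rad/s, so T = P/ω = 113×745.7 / 238.8 = 352.9 N·m.
Under the same torque, τ_max = 16T/(πd³) is largest where d is smallest — segment CD (d = 16.6 mm).
τ_max = 16·352.9/(π·(0.0166)³) = 3.929×10^8 Pa.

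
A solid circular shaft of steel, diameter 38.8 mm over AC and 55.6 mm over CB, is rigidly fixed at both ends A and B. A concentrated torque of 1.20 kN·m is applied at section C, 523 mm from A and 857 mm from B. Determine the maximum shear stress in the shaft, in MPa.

Compatibility: T_A·a/J_AC = T_B·b/J_CB with T_A + T_B = T₀.
J_AC = 2.22×10^-7 m⁴, J_CB = 9.38×10^-7 m⁴, so T_A = T₀·(J_AC/a)/((J_AC/a)+(J_CB/b)) = 335.8 N·m, T_B = 864.2 N·m.
τ in each portion: τ_AC = 2.93×10^7 Pa, τ_CB = 2.56×10^7 Pa; maximum is in AC.
τ_max = T_AC·r/J = 335.8·0.0194/2.22×10^-7 = 2.928×10^7 Pa.

29.3 MPa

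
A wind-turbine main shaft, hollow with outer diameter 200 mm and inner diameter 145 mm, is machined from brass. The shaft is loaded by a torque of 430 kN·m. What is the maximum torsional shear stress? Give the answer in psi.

54900 psi

J = π(d_o⁴ − d_i⁴)/32 = π(0.200⁴ − 0.145⁴)/32 = 1.137×10^-4 m⁴.
τ_max = T·r/J = 430000 × 0.100 / 1.137×10^-4 = 3.783×10^8 Pa.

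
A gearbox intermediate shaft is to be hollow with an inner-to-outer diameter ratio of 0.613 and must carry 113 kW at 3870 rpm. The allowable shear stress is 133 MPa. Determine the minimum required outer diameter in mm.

23.2 mm

ω = 2π·3870/60 = 405.3 rad/s, so T = P/ω = 113×10³ / 405.3 = 278.8 N·m.
For a hollow shaft with d_i/d_o = 0.613: τ_max = 16T/(π d_o³ (1−k⁴)), so d_o = [16T/(π τ_allow (1−k⁴))]^(1/3) = [16·278.8/(π·1.33×10^8·0.8588)]^(1/3) = 0.02317 m.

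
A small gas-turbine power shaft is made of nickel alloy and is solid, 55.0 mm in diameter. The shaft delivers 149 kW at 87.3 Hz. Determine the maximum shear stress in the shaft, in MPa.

ω = 2π·87.3 = 548.5 rad/s, so T = P/ω = 149×10³ / 548.5 = 271.6 N·m.
J = πd⁴/32 = π(0.0550)⁴/32 = 8.984×10^-7 m⁴.
τ_max = T·r/J = 271.6 × 0.0275 / 8.984×10^-7 = 8.315×10^6 Pa.

8.32 MPa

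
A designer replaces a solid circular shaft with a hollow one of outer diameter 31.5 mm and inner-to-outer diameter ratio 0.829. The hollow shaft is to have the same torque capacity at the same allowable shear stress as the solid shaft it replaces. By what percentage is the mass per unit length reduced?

Equal τ_max and T ⇒ the solid shaft needs d_s³ = d_o³(1−k⁴), so d_s = 31.5·(1−0.829⁴)^(1/3) = 25.45 mm.
Area ratio A_h/A_s = d_o²(1−k²)/d_s² = (1−k²)/(1−k⁴)^(2/3) = 0.4789.
Mass saving = 1 − 0.4789 = 52.1 %.

52.1 %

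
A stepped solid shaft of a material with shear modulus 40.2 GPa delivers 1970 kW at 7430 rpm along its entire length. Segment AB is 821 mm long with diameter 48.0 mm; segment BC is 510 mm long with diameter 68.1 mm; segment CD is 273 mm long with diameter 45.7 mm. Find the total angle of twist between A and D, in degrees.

8.86°

ω = 2π·7430/60 = 778.1 rad/s, so T = P/ω = 1970×10³ / 778.1 = 2532 N·m.
J_AB = π(0.0480)⁴/32 = 5.21×10^-7 m⁴; J_BC = π(0.0681)⁴/32 = 2.11×10^-6 m⁴; J_CD = π(0.0457)⁴/32 = 4.28×10^-7 m⁴.
θ = (T/G)·Σ L_i/J_i = (2532/40.2×10⁹)·(0.821/5.21×10^-7 + 0.510/2.11×10^-6 + 0.273/4.28×10^-7) = 0.1546 rad.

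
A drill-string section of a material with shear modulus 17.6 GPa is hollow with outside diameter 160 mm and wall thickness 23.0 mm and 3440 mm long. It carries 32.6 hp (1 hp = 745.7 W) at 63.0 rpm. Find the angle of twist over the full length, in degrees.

0.864°

ω = 2π·63.0/60 = 6.597 rad/s, so T = P/ω = 32.6×745.7 / 6.597 = 3685 N·m.
J = π(d_o⁴ − d_i⁴)/32 = π(0.160⁴ − 0.114⁴)/32 = 4.776×10^-5 m⁴.
θ = T·L/(G·J) = 3685 × 3.44 / (17.6×10⁹ × 4.776×10^-5) = 0.01508 rad.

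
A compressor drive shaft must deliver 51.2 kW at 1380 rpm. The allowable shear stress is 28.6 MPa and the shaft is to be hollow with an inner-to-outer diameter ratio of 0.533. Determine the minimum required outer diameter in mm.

40.9 mm

ω = 2π·1380/60 = 144.5 rad/s, so T = P/ω = 51.2×10³ / 144.5 = 354.3 N·m.
For a hollow shaft with d_i/d_o = 0.533: τ_max = 16T/(π d_o³ (1−k⁴)), so d_o = [16T/(π τ_allow (1−k⁴))]^(1/3) = [16·354.3/(π·2.86×10^7·0.9193)]^(1/3) = 0.04094 m.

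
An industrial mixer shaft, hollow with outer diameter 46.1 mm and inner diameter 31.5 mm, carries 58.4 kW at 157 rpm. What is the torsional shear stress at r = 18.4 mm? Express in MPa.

ω = 2π·157/60 = 16.44 rad/s, so T = P/ω = 58.4×10³ / 16.44 = 3552 N·m.
J = π(d_o⁴ − d_i⁴)/32 = π(0.0461⁴ − 0.0315⁴)/32 = 3.467×10^-7 m⁴.
Shear stress varies linearly with radius: τ = T·r/J = 3552 × 0.0184 / 3.467×10^-7 = 1.885×10^8 Pa.

188 MPa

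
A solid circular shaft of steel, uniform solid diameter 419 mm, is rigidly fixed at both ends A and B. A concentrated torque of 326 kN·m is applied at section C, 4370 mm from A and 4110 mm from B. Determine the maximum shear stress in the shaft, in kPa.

With uniform GJ and both ends fixed, compatibility θ_AC = θ_CB gives T_A·a = T_B·b, together with T_A + T_B = T₀.
T_A = T₀·b/(a+b) = 326000·4110/8480 = 158000 N·m; T_B = 168000 N·m.
τ in each portion: τ_AC = 1.09×10^7 Pa, τ_CB = 1.16×10^7 Pa; maximum is in CB.
τ_max = T_CB·r/J = 168000·0.209/3.03×10^-3 = 1.163×10^7 Pa.

11600 kPa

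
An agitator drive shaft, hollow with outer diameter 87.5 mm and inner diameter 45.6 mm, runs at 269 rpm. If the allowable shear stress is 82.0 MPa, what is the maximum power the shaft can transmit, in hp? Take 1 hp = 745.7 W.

J = π(d_o⁴ − d_i⁴)/32 = π(0.0875⁴ − 0.0456⁴)/32 = 5.330×10^-6 m⁴.
T_max = τ_allow·J/r = 8.20×10^7 × 5.330×10^-6 / 0.0437 = 9991 N·m.
ω = 2π·269/60 = 28.17 rad/s, so P_max = T_max·ω = 2.814×10^5 W.

377 hp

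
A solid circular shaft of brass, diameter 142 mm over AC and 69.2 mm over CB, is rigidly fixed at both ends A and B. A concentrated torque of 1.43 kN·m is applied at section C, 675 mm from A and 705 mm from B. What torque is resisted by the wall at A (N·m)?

Compatibility: T_A·a/J_AC = T_B·b/J_CB with T_A + T_B = T₀.
J_AC = 3.99×10^-5 m⁴, J_CB = 2.25×10^-6 m⁴, so T_A = T₀·(J_AC/a)/((J_AC/a)+(J_CB/b)) = 1357 N·m, T_B = 73.26 N·m.

1360 N·m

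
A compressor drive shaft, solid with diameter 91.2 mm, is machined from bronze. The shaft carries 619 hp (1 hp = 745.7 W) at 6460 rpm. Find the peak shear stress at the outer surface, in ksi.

0.664 ksi

ω = 2π·6460/60 = 676.5 rad/s, so T = P/ω = 619×745.7 / 676.5 = 682.3 N·m.
J = πd⁴/32 = π(0.0912)⁴/32 = 6.792×10^-6 m⁴.
τ_max = T·r/J = 682.3 × 0.0456 / 6.792×10^-6 = 4.581×10^6 Pa.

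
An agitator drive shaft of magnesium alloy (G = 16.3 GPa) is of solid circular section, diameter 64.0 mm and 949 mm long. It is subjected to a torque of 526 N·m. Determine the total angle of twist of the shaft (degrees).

J = πd⁴/32 = π(0.0640)⁴/32 = 1.647×10^-6 m⁴.
θ = T·L/(G·J) = 526.0 × 0.949 / (16.3×10⁹ × 1.647×10^-6) = 0.01859 rad.

1.07°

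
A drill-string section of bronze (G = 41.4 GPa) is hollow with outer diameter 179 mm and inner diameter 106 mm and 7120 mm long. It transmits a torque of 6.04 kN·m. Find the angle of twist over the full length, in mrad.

J = π(d_o⁴ − d_i⁴)/32 = π(0.179⁴ − 0.106⁴)/32 = 8.839×10^-5 m⁴.
θ = T·L/(G·J) = 6040 × 7.12 / (41.4×10⁹ × 8.839×10^-5) = 0.01175 rad.

11.8 mrad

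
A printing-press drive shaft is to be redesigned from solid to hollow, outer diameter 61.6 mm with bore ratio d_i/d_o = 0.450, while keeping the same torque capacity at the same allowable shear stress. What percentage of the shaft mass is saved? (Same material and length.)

18.0 %

Equal τ_max and T ⇒ the solid shaft needs d_s³ = d_o³(1−k⁴), so d_s = 61.6·(1−0.450⁴)^(1/3) = 60.75 mm.
Area ratio A_h/A_s = d_o²(1−k²)/d_s² = (1−k²)/(1−k⁴)^(2/3) = 0.8201.
Mass saving = 1 − 0.8201 = 18.0 %.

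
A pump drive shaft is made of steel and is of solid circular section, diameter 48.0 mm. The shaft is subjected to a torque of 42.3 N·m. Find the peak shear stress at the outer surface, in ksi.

0.283 ksi

J = πd⁴/32 = π(0.0480)⁴/32 = 5.212×10^-7 m⁴.
τ_max = T·r/J = 42.30 × 0.0240 / 5.212×10^-7 = 1.948×10^6 Pa.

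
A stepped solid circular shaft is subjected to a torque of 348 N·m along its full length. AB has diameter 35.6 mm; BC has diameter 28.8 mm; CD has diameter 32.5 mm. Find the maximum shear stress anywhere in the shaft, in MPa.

Under the same torque, τ_max = 16T/(πd³) is largest where d is smallest — segment BC (d = 28.8 mm).
τ_max = 16·348.0/(π·(0.0288)³) = 7.419×10^7 Pa.

74.2 MPa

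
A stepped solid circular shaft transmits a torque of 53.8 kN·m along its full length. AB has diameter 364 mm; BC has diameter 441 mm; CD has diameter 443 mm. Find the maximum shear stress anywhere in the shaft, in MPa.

Under the same torque, τ_max = 16T/(πd³) is largest where d is smallest — segment AB (d = 364 mm).
τ_max = 16·53800/(π·(0.364)³) = 5.681×10^6 Pa.

5.68 MPa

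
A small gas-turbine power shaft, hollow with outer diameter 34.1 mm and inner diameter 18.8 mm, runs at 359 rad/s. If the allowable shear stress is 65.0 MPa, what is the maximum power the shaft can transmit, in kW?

J = π(d_o⁴ − d_i⁴)/32 = π(0.0341⁴ − 0.0188⁴)/32 = 1.205×10^-7 m⁴.
T_max = τ_allow·J/r = 6.50×10^7 × 1.205×10^-7 / 0.0170 = 459.3 N·m.
ω = 359 rad/s, so P_max = T_max·ω = 1.649×10^5 W.

165 kW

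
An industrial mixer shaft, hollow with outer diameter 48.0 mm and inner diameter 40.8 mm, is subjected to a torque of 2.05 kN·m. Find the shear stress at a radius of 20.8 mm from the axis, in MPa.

J = π(d_o⁴ − d_i⁴)/32 = π(0.0480⁴ − 0.0408⁴)/32 = 2.491×10^-7 m⁴.
Shear stress varies linearly with radius: τ = T·r/J = 2050 × 0.0208 / 2.491×10^-7 = 1.712×10^8 Pa.

171 MPa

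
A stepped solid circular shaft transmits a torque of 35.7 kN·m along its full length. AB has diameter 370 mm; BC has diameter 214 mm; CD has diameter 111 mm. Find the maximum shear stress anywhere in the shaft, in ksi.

Under the same torque, τ_max = 16T/(πd³) is largest where d is smallest — segment CD (d = 111 mm).
τ_max = 16·35700/(π·(0.111)³) = 1.329×10^8 Pa.

19.3 ksi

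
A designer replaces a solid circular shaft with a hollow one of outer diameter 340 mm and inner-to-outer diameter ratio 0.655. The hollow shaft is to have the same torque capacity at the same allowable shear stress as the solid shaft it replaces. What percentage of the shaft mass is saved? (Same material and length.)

34.6 %

Equal τ_max and T ⇒ the solid shaft needs d_s³ = d_o³(1−k⁴), so d_s = 340·(1−0.655⁴)^(1/3) = 317.7 mm.
Area ratio A_h/A_s = d_o²(1−k²)/d_s² = (1−k²)/(1−k⁴)^(2/3) = 0.6539.
Mass saving = 1 − 0.6539 = 34.6 %.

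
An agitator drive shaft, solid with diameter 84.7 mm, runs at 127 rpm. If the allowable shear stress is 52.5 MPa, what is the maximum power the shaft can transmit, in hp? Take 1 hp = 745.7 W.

J = πd⁴/32 = π(0.0847)⁴/32 = 5.053×10^-6 m⁴.
T_max = τ_allow·J/r = 5.25×10^7 × 5.053×10^-6 / 0.0423 = 6264 N·m.
ω = 2π·127/60 = 13.30 rad/s, so P_max = T_max·ω = 8.331×10^4 W.

112 hp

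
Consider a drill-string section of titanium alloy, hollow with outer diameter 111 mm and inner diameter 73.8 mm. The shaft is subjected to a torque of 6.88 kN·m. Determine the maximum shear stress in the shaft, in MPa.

J = π(d_o⁴ − d_i⁴)/32 = π(0.111⁴ − 0.0738⁴)/32 = 1.199×10^-5 m⁴.
τ_max = T·r/J = 6880 × 0.0555 / 1.199×10^-5 = 3.184×10^7 Pa.

31.8 MPa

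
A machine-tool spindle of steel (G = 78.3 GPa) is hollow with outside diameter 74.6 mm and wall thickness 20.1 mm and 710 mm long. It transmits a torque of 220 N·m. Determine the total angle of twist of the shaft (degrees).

J = π(d_o⁴ − d_i⁴)/32 = π(0.0746⁴ − 0.0344⁴)/32 = 2.903×10^-6 m⁴.
θ = T·L/(G·J) = 220.0 × 0.710 / (78.3×10⁹ × 2.903×10^-6) = 6.872×10^-4 rad.

0.0394°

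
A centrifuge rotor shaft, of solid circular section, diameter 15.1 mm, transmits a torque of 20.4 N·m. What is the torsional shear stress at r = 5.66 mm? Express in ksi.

J = πd⁴/32 = π(0.0151)⁴/32 = 5.104×10^-9 m⁴.
Shear stress varies linearly with radius: τ = T·r/J = 20.40 × 0.00566 / 5.104×10^-9 = 2.262×10^7 Pa.

3.28 ksi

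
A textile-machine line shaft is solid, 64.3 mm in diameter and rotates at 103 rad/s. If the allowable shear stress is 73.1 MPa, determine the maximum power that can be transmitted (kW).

393 kW

J = πd⁴/32 = π(0.0643)⁴/32 = 1.678×10^-6 m⁴.
T_max = τ_allow·J/r = 7.31×10^7 × 1.678×10^-6 / 0.0321 = 3816 N·m.
ω = 103 rad/s, so P_max = T_max·ω = 3.930×10^5 W.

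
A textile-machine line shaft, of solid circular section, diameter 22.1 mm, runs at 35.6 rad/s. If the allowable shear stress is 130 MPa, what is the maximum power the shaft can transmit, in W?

9810 W

J = πd⁴/32 = π(0.0221)⁴/32 = 2.342×10^-8 m⁴.
T_max = τ_allow·J/r = 1.30×10^8 × 2.342×10^-8 / 0.0111 = 275.5 N·m.
ω = 35.6 rad/s, so P_max = T_max·ω = 9808 W.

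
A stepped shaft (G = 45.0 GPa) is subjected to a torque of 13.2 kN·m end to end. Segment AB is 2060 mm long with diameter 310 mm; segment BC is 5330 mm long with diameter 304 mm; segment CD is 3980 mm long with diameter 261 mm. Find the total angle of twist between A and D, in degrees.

J_AB = π(0.310)⁴/32 = 9.07×10^-4 m⁴; J_BC = π(0.304)⁴/32 = 8.38×10^-4 m⁴; J_CD = π(0.261)⁴/32 = 4.56×10^-4 m⁴.
θ = (T/G)·Σ L_i/J_i = (13200/45.0×10⁹)·(2.06/9.07×10^-4 + 5.33/8.38×10^-4 + 3.98/4.56×10^-4) = 5.094×10^-3 rad.

0.292°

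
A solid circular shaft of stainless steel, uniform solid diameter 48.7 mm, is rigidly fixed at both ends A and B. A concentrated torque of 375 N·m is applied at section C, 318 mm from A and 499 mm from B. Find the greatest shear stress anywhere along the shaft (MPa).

10.1 MPa

With uniform GJ and both ends fixed, compatibility θ_AC = θ_CB gives T_A·a = T_B·b, together with T_A + T_B = T₀.
T_A = T₀·b/(a+b) = 375.0·499/817.0 = 229.0 N·m; T_B = 146.0 N·m.
τ in each portion: τ_AC = 1.01×10^7 Pa, τ_CB = 6.44×10^6 Pa; maximum is in AC.
τ_max = T_AC·r/J = 229.0·0.0244/5.52×10^-7 = 1.010×10^7 Pa.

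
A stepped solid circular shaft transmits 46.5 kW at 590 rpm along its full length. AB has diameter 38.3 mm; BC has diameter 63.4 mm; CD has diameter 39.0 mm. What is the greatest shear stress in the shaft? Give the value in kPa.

ω = 2π·590/60 = 61.78 rad/s, so T = P/ω = 46.5×10³ / 61.78 = 752.6 N·m.
Under the same torque, τ_max = 16T/(πd³) is largest where d is smallest — segment AB (d = 38.3 mm).
τ_max = 16·752.6/(π·(0.0383)³) = 6.823×10^7 Pa.

68200 kPa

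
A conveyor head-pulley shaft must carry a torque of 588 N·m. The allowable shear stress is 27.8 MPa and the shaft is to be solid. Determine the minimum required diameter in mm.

47.6 mm

For a solid shaft τ_max = 16T/(πd³), so d = (16T/(π τ_allow))^(1/3) = (16·588.0/(π·2.78×10^7))^(1/3) = 0.04758 m.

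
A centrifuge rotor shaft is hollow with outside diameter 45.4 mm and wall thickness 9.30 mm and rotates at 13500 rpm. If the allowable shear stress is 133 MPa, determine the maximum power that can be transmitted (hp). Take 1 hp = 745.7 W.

J = π(d_o⁴ − d_i⁴)/32 = π(0.0454⁴ − 0.0268⁴)/32 = 3.664×10^-7 m⁴.
T_max = τ_allow·J/r = 1.33×10^8 × 3.664×10^-7 / 0.0227 = 2147 N·m.
ω = 2π·13500/60 = 1414 rad/s, so P_max = T_max·ω = 3.035×10^6 W.

4070 hp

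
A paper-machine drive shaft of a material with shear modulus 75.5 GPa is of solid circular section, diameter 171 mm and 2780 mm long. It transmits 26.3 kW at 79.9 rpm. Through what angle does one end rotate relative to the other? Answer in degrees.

0.0790°

ω = 2π·79.9/60 = 8.367 rad/s, so T = P/ω = 26.3×10³ / 8.367 = 3143 N·m.
J = πd⁴/32 = π(0.171)⁴/32 = 8.394×10^-5 m⁴.
θ = T·L/(G·J) = 3143 × 2.78 / (75.5×10⁹ × 8.394×10^-5) = 1.379×10^-3 rad.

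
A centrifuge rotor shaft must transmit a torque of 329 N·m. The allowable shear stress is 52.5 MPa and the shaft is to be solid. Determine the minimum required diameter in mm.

31.7 mm

For a solid shaft τ_max = 16T/(πd³), so d = (16T/(π τ_allow))^(1/3) = (16·329.0/(π·5.25×10^7))^(1/3) = 0.03172 m.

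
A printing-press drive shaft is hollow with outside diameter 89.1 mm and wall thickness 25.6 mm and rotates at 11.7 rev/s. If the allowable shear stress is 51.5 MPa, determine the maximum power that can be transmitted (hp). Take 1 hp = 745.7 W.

682 hp

J = π(d_o⁴ − d_i⁴)/32 = π(0.0891⁴ − 0.0379⁴)/32 = 5.985×10^-6 m⁴.
T_max = τ_allow·J/r = 5.15×10^7 × 5.985×10^-6 / 0.0445 = 6919 N·m.
ω = 2π·11.7 = 73.51 rad/s, so P_max = T_max·ω = 5.086×10^5 W.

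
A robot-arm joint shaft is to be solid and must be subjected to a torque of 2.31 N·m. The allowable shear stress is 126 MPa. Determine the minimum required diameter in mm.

4.54 mm

For a solid shaft τ_max = 16T/(πd³), so d = (16T/(π τ_allow))^(1/3) = (16·2.310/(π·1.26×10^8))^(1/3) = 0.004537 m.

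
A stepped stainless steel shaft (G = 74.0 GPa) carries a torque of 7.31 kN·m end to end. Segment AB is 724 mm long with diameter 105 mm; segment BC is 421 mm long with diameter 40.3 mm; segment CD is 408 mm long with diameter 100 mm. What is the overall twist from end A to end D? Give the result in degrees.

J_AB = π(0.105)⁴/32 = 1.19×10^-5 m⁴; J_BC = π(0.0403)⁴/32 = 2.59×10^-7 m⁴; J_CD = π(0.100)⁴/32 = 9.82×10^-6 m⁴.
θ = (T/G)·Σ L_i/J_i = (7310/74.0×10⁹)·(0.724/1.19×10^-5 + 0.421/2.59×10^-7 + 0.408/9.82×10^-6) = 0.1707 rad.

9.78°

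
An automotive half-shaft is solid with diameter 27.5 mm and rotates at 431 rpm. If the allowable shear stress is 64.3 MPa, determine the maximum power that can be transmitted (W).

11900 W

J = πd⁴/32 = π(0.0275)⁴/32 = 5.615×10^-8 m⁴.
T_max = τ_allow·J/r = 6.43×10^7 × 5.615×10^-8 / 0.0138 = 262.6 N·m.
ω = 2π·431/60 = 45.13 rad/s, so P_max = T_max·ω = 1.185×10^4 W.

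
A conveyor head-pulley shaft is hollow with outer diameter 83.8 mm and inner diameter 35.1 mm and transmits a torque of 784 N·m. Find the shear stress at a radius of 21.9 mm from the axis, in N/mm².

J = π(d_o⁴ − d_i⁴)/32 = π(0.0838⁴ − 0.0351⁴)/32 = 4.692×10^-6 m⁴.
Shear stress varies linearly with radius: τ = T·r/J = 784.0 × 0.0219 / 4.692×10^-6 = 3.659×10^6 Pa.

3.66 N/mm²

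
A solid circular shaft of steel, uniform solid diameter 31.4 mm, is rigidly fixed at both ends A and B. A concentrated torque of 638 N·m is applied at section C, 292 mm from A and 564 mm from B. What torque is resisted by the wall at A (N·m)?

With uniform GJ and both ends fixed, compatibility θ_AC = θ_CB gives T_A·a = T_B·b, together with T_A + T_B = T₀.
T_A = T₀·b/(a+b) = 638.0·564/856.0 = 420.4 N·m; T_B = 217.6 N·m.

420 N·m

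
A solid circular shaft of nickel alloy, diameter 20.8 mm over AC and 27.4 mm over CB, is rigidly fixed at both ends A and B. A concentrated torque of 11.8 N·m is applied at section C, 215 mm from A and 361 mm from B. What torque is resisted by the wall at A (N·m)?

4.22 N·m

Compatibility: T_A·a/J_AC = T_B·b/J_CB with T_A + T_B = T₀.
J_AC = 1.84×10^-8 m⁴, J_CB = 5.53×10^-8 m⁴, so T_A = T₀·(J_AC/a)/((J_AC/a)+(J_CB/b)) = 4.224 N·m, T_B = 7.576 N·m.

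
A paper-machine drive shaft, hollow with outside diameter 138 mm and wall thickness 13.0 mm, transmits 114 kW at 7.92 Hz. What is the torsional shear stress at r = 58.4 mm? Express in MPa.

ω = 2π·7.92 = 49.76 rad/s, so T = P/ω = 114×10³ / 49.76 = 2291 N·m.
J = π(d_o⁴ − d_i⁴)/32 = π(0.138⁴ − 0.112⁴)/32 = 2.016×10^-5 m⁴.
Shear stress varies linearly with radius: τ = T·r/J = 2291 × 0.0584 / 2.016×10^-5 = 6.637×10^6 Pa.

6.64 MPa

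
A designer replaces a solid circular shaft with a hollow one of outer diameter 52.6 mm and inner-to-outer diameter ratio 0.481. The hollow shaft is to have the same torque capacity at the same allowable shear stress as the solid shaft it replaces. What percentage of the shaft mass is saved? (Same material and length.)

20.3 %

Equal τ_max and T ⇒ the solid shaft needs d_s³ = d_o³(1−k⁴), so d_s = 52.6·(1−0.481⁴)^(1/3) = 51.64 mm.
Area ratio A_h/A_s = d_o²(1−k²)/d_s² = (1−k²)/(1−k⁴)^(2/3) = 0.7974.
Mass saving = 1 − 0.7974 = 20.3 %.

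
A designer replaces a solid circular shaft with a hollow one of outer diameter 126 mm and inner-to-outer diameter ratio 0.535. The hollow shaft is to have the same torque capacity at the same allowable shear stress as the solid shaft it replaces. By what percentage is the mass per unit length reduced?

24.4 %

Equal τ_max and T ⇒ the solid shaft needs d_s³ = d_o³(1−k⁴), so d_s = 126·(1−0.535⁴)^(1/3) = 122.5 mm.
Area ratio A_h/A_s = d_o²(1−k²)/d_s² = (1−k²)/(1−k⁴)^(2/3) = 0.7556.
Mass saving = 1 − 0.7556 = 24.4 %.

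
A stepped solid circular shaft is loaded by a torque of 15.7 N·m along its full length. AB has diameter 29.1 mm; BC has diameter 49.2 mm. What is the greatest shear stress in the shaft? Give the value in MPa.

Under the same torque, τ_max = 16T/(πd³) is largest where d is smallest — segment AB (d = 29.1 mm).
τ_max = 16·15.70/(π·(0.0291)³) = 3.245×10^6 Pa.

3.24 MPa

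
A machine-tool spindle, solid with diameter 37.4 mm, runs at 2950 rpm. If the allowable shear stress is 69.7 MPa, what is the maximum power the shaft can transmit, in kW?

221 kW

J = πd⁴/32 = π(0.0374)⁴/32 = 1.921×10^-7 m⁴.
T_max = τ_allow·J/r = 6.97×10^7 × 1.921×10^-7 / 0.0187 = 715.9 N·m.
ω = 2π·2950/60 = 308.9 rad/s, so P_max = T_max·ω = 2.212×10^5 W.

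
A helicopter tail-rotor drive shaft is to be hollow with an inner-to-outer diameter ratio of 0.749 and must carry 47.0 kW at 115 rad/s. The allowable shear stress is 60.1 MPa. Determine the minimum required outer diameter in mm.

ω = 115 rad/s, so T = P/ω = 47.0×10³ / 115.0 = 408.7 N·m.
For a hollow shaft with d_i/d_o = 0.749: τ_max = 16T/(π d_o³ (1−k⁴)), so d_o = [16T/(π τ_allow (1−k⁴))]^(1/3) = [16·408.7/(π·6.01×10^7·0.6853)]^(1/3) = 0.03697 m.

37.0 mm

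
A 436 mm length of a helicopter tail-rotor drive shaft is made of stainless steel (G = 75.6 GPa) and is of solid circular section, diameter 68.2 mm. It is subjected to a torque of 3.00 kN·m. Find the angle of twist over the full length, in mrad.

J = πd⁴/32 = π(0.0682)⁴/32 = 2.124×10^-6 m⁴.
θ = T·L/(G·J) = 3000 × 0.436 / (75.6×10⁹ × 2.124×10^-6) = 8.146×10^-3 rad.

8.15 mrad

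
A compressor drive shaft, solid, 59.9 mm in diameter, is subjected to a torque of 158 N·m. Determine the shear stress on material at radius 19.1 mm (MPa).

2.39 MPa

J = πd⁴/32 = π(0.0599)⁴/32 = 1.264×10^-6 m⁴.
Shear stress varies linearly with radius: τ = T·r/J = 158.0 × 0.0191 / 1.264×10^-6 = 2.388×10^6 Pa.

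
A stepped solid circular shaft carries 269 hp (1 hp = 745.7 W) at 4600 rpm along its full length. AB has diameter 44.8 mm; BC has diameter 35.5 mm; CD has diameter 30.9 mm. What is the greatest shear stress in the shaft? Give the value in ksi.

10.4 ksi

ω = 2π·4600/60 = 481.7 rad/s, so T = P/ω = 269×745.7 / 481.7 = 416.4 N·m.
Under the same torque, τ_max = 16T/(πd³) is largest where d is smallest — segment CD (d = 30.9 mm).
τ_max = 16·416.4/(π·(0.0309)³) = 7.188×10^7 Pa.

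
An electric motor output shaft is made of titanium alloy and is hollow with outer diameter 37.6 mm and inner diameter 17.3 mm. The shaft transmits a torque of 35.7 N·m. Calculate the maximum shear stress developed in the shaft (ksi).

J = π(d_o⁴ − d_i⁴)/32 = π(0.0376⁴ − 0.0173⁴)/32 = 1.874×10^-7 m⁴.
τ_max = T·r/J = 35.70 × 0.0188 / 1.874×10^-7 = 3.581×10^6 Pa.

0.519 ksi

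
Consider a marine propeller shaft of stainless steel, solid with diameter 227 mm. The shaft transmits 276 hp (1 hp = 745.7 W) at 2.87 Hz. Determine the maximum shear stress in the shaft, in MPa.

4.97 MPa

ω = 2π·2.87 = 18.03 rad/s, so T = P/ω = 276×745.7 / 18.03 = 11410 N·m.
J = πd⁴/32 = π(0.227)⁴/32 = 2.607×10^-4 m⁴.
τ_max = T·r/J = 11410 × 0.114 / 2.607×10^-4 = 4.969×10^6 Pa.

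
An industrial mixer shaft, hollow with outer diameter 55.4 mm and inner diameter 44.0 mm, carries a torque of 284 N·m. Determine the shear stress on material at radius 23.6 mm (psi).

1750 psi

J = π(d_o⁴ − d_i⁴)/32 = π(0.0554⁴ − 0.0440⁴)/32 = 5.568×10^-7 m⁴.
Shear stress varies linearly with radius: τ = T·r/J = 284.0 × 0.0236 / 5.568×10^-7 = 1.204×10^7 Pa.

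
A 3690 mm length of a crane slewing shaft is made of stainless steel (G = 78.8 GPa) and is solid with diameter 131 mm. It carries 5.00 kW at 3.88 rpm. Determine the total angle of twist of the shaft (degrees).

1.14°

ω = 2π·3.88/60 = 0.4063 rad/s, so T = P/ω = 5.00×10³ / 0.4063 = 12310 N·m.
J = πd⁴/32 = π(0.131)⁴/32 = 2.891×10^-5 m⁴.
θ = T·L/(G·J) = 12310 × 3.69 / (78.8×10⁹ × 2.891×10^-5) = 0.01993 rad.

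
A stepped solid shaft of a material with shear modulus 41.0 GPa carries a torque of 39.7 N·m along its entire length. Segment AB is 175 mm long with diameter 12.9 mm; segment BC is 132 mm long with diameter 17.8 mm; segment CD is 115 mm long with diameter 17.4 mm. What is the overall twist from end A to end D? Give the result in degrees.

5.02°

J_AB = π(0.0129)⁴/32 = 2.72×10^-9 m⁴; J_BC = π(0.0178)⁴/32 = 9.86×10^-9 m⁴; J_CD = π(0.0174)⁴/32 = 9.00×10^-9 m⁴.
θ = (T/G)·Σ L_i/J_i = (39.70/41.0×10⁹)·(0.175/2.72×10^-9 + 0.132/9.86×10^-9 + 0.115/9.00×10^-9) = 0.08767 rad.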